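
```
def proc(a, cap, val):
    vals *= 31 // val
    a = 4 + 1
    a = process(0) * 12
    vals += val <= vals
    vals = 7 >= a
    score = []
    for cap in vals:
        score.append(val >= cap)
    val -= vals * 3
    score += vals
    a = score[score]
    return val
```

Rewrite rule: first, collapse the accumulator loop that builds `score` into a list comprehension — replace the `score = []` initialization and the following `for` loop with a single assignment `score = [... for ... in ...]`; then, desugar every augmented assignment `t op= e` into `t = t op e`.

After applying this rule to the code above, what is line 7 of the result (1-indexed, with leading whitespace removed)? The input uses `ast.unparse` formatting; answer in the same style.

score = [val >= cap for cap in vals]

Transformed code:
def proc(a, cap, val):
    vals = vals * (31 // val)
    a = 4 + 1
    a = process(0) * 12
    vals = vals + (val <= vals)
    vals = 7 >= a
    score = [val >= cap for cap in vals]
    val = val - vals * 3
    score = score + vals
    a = score[score]
    return val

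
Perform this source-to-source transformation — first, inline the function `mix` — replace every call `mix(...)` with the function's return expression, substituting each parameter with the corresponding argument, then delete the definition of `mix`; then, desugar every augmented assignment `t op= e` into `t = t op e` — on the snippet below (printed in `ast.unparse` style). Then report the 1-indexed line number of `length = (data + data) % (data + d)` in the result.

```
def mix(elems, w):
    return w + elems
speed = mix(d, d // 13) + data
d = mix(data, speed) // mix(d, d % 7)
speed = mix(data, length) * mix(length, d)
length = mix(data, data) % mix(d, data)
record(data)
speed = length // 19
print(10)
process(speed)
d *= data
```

Transformed code:
speed = d // 13 + d + data
d = (speed + data) // (d % 7 + d)
speed = (length + data) * (d + length)
length = (data + data) % (data + d)
record(data)
speed = length // 19
print(10)
process(speed)
d = d * data

4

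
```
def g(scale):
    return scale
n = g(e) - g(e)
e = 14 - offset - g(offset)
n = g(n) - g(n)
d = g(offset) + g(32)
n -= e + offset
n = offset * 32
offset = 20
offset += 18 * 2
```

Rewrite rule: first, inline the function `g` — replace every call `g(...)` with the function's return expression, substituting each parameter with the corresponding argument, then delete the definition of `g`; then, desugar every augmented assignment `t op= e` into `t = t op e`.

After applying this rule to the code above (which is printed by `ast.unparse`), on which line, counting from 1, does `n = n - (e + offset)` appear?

5

Transformed code:
n = e - e
e = 14 - offset - offset
n = n - n
d = offset + 32
n = n - (e + offset)
n = offset * 32
offset = 20
offset = offset + 18 * 2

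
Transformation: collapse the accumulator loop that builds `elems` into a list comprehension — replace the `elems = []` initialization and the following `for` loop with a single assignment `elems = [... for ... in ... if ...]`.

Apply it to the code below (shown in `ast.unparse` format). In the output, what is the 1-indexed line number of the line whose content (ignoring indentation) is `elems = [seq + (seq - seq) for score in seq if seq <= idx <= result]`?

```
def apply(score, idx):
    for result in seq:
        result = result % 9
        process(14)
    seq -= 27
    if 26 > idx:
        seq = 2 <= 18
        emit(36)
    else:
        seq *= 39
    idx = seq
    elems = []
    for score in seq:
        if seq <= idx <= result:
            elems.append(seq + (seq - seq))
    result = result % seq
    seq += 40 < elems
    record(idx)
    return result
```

Transformed code:
def apply(score, idx):
    for result in seq:
        result = result % 9
        process(14)
    seq -= 27
    if 26 > idx:
        seq = 2 <= 18
        emit(36)
    else:
        seq *= 39
    idx = seq
    elems = [seq + (seq - seq) for score in seq if seq <= idx <= result]
    result = result % seq
    seq += 40 < elems
    record(idx)
    return result

12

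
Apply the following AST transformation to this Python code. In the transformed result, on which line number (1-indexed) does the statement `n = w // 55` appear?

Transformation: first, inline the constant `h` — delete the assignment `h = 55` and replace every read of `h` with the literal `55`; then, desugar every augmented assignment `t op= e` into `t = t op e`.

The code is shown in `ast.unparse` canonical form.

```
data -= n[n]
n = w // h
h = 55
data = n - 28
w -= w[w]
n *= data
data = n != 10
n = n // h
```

Transformed code:
data = data - n[n]
n = w // 55
data = n - 28
w = w - w[w]
n = n * data
data = n != 10
n = n // 55

2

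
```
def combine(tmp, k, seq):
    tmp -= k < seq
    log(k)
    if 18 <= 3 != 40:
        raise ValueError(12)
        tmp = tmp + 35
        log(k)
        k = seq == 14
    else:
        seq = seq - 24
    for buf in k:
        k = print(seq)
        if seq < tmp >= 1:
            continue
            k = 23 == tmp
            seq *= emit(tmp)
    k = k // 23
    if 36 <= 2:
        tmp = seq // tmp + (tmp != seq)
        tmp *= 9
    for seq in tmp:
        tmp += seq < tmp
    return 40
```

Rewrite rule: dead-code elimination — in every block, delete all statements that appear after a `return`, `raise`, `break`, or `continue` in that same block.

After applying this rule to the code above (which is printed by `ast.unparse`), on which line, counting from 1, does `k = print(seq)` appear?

9

Transformed code:
def combine(tmp, k, seq):
    tmp -= k < seq
    log(k)
    if 18 <= 3 != 40:
        raise ValueError(12)
    else:
        seq = seq - 24
    for buf in k:
        k = print(seq)
        if seq < tmp >= 1:
            continue
    k = k // 23
    if 36 <= 2:
        tmp = seq // tmp + (tmp != seq)
        tmp *= 9
    for seq in tmp:
        tmp += seq < tmp
    return 40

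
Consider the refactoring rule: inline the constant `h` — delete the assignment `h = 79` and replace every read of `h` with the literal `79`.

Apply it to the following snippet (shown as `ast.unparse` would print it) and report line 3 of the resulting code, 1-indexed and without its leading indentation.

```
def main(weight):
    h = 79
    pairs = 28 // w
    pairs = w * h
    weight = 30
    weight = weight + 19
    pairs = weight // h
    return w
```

pairs = w * 79

Transformed code:
def main(weight):
    pairs = 28 // w
    pairs = w * 79
    weight = 30
    weight = weight + 19
    pairs = weight // 79
    return w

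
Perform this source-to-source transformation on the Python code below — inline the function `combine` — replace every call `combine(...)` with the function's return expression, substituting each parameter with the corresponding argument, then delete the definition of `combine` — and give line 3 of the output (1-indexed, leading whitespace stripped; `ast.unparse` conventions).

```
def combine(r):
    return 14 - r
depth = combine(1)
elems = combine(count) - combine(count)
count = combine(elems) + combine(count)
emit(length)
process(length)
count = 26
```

Transformed code:
depth = 14 - 1
elems = 14 - count - (14 - count)
count = 14 - elems + (14 - count)
emit(length)
process(length)
count = 26

count = 14 - elems + (14 - count)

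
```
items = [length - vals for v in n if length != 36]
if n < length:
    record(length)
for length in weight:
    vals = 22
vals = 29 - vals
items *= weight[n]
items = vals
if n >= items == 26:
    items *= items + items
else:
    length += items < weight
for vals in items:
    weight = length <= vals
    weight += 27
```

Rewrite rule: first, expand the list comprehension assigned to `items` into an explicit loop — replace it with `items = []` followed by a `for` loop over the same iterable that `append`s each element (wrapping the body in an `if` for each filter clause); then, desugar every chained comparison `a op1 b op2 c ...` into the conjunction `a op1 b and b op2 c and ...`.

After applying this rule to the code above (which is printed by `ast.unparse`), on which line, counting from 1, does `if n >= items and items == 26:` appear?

12

Transformed code:
items = []
for v in n:
    if length != 36:
        items.append(length - vals)
if n < length:
    record(length)
for length in weight:
    vals = 22
vals = 29 - vals
items *= weight[n]
items = vals
if n >= items and items == 26:
    items *= items + items
else:
    length += items < weight
for vals in items:
    weight = length <= vals
    weight += 27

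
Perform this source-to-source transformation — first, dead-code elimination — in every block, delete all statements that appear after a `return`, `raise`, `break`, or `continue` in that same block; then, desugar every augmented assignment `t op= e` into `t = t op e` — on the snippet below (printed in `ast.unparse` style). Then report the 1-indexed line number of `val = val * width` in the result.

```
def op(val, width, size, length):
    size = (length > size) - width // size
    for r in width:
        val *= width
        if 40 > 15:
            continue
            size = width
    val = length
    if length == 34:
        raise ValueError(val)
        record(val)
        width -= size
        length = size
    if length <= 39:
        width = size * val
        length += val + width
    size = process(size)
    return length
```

4

Transformed code:
def op(val, width, size, length):
    size = (length > size) - width // size
    for r in width:
        val = val * width
        if 40 > 15:
            continue
    val = length
    if length == 34:
        raise ValueError(val)
    if length <= 39:
        width = size * val
        length = length + (val + width)
    size = process(size)
    return length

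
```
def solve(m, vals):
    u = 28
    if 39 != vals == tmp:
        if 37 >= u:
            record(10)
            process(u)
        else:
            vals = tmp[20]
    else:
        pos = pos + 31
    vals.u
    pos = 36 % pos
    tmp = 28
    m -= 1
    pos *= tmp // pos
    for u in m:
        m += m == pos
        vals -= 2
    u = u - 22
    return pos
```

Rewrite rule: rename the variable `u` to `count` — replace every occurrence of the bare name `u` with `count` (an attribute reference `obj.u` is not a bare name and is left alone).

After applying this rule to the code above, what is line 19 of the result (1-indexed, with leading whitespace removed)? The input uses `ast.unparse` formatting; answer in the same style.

Transformed code:
def solve(m, vals):
    count = 28
    if 39 != vals == tmp:
        if 37 >= count:
            record(10)
            process(count)
        else:
            vals = tmp[20]
    else:
        pos = pos + 31
    vals.u
    pos = 36 % pos
    tmp = 28
    m -= 1
    pos *= tmp // pos
    for count in m:
        m += m == pos
        vals -= 2
    count = count - 22
    return pos

count = count - 22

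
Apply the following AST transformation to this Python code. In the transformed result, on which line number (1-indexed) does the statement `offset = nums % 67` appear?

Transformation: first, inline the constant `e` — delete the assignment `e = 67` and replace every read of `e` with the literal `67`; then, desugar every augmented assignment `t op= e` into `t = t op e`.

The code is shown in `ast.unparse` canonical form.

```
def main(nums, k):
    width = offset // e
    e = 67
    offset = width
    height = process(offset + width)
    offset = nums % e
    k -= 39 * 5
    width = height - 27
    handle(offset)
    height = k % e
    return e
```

Transformed code:
def main(nums, k):
    width = offset // 67
    offset = width
    height = process(offset + width)
    offset = nums % 67
    k = k - 39 * 5
    width = height - 27
    handle(offset)
    height = k % 67
    return 67

5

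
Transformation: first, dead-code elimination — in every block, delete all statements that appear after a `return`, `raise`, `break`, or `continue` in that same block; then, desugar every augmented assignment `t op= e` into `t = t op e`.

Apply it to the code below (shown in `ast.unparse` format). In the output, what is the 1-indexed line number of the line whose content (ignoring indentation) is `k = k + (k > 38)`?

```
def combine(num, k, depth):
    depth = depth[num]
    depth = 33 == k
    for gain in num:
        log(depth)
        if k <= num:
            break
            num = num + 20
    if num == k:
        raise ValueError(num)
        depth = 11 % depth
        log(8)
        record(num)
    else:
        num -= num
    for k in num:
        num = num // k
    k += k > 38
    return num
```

14

Transformed code:
def combine(num, k, depth):
    depth = depth[num]
    depth = 33 == k
    for gain in num:
        log(depth)
        if k <= num:
            break
    if num == k:
        raise ValueError(num)
    else:
        num = num - num
    for k in num:
        num = num // k
    k = k + (k > 38)
    return num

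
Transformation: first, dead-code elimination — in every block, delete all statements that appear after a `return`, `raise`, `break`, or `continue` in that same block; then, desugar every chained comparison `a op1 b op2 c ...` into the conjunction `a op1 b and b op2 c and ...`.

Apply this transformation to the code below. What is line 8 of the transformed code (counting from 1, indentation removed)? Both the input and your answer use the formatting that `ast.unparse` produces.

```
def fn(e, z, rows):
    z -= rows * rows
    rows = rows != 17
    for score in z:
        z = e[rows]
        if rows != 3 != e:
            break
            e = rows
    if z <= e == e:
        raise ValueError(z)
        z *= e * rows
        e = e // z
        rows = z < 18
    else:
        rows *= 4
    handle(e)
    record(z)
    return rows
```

if z <= e and e == e:

Transformed code:
def fn(e, z, rows):
    z -= rows * rows
    rows = rows != 17
    for score in z:
        z = e[rows]
        if rows != 3 and 3 != e:
            break
    if z <= e and e == e:
        raise ValueError(z)
    else:
        rows *= 4
    handle(e)
    record(z)
    return rows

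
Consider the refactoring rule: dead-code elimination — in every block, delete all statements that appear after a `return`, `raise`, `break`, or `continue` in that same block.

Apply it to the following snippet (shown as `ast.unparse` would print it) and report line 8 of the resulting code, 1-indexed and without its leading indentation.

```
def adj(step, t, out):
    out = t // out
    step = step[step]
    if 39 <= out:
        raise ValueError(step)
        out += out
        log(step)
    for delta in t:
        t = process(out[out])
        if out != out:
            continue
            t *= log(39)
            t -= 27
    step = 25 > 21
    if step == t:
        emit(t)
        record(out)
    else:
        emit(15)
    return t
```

Transformed code:
def adj(step, t, out):
    out = t // out
    step = step[step]
    if 39 <= out:
        raise ValueError(step)
    for delta in t:
        t = process(out[out])
        if out != out:
            continue
    step = 25 > 21
    if step == t:
        emit(t)
        record(out)
    else:
        emit(15)
    return t

if out != out:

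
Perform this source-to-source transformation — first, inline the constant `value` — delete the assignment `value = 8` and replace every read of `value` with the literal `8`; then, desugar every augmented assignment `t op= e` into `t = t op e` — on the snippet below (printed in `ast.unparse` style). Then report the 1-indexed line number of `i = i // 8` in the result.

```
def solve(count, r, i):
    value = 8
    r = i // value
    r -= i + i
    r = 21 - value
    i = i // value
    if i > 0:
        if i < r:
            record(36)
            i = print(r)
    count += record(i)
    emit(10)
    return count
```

5

Transformed code:
def solve(count, r, i):
    r = i // 8
    r = r - (i + i)
    r = 21 - 8
    i = i // 8
    if i > 0:
        if i < r:
            record(36)
            i = print(r)
    count = count + record(i)
    emit(10)
    return count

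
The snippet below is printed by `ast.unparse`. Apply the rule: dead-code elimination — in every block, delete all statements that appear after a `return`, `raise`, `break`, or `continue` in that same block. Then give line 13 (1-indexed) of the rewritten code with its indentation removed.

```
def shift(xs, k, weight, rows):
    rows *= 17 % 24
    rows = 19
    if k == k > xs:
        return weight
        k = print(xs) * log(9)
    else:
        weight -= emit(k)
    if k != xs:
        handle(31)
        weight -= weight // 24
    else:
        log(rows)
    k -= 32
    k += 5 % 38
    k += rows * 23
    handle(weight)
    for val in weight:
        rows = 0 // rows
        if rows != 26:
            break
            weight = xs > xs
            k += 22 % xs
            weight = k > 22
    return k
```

Transformed code:
def shift(xs, k, weight, rows):
    rows *= 17 % 24
    rows = 19
    if k == k > xs:
        return weight
    else:
        weight -= emit(k)
    if k != xs:
        handle(31)
        weight -= weight // 24
    else:
        log(rows)
    k -= 32
    k += 5 % 38
    k += rows * 23
    handle(weight)
    for val in weight:
        rows = 0 // rows
        if rows != 26:
            break
    return k

k -= 32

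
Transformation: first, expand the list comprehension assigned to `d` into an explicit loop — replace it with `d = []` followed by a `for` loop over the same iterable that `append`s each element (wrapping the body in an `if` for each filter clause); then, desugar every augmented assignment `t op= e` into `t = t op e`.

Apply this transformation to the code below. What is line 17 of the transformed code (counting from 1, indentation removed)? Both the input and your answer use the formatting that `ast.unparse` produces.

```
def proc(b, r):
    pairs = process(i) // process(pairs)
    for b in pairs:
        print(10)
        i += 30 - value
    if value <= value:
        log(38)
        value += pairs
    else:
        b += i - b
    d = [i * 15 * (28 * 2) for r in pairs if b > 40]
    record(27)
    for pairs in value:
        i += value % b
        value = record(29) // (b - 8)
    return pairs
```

Transformed code:
def proc(b, r):
    pairs = process(i) // process(pairs)
    for b in pairs:
        print(10)
        i = i + (30 - value)
    if value <= value:
        log(38)
        value = value + pairs
    else:
        b = b + (i - b)
    d = []
    for r in pairs:
        if b > 40:
            d.append(i * 15 * (28 * 2))
    record(27)
    for pairs in value:
        i = i + value % b
        value = record(29) // (b - 8)
    return pairs

i = i + value % b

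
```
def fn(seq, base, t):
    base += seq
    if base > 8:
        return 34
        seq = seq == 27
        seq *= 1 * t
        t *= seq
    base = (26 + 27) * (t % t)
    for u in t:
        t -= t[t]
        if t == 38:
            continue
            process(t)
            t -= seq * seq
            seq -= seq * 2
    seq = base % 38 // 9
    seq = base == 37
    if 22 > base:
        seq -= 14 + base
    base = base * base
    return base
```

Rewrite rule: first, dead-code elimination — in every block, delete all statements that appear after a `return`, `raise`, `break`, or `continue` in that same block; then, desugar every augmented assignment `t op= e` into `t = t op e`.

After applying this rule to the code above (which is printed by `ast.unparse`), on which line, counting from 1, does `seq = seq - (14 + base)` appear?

Transformed code:
def fn(seq, base, t):
    base = base + seq
    if base > 8:
        return 34
    base = (26 + 27) * (t % t)
    for u in t:
        t = t - t[t]
        if t == 38:
            continue
    seq = base % 38 // 9
    seq = base == 37
    if 22 > base:
        seq = seq - (14 + base)
    base = base * base
    return base

13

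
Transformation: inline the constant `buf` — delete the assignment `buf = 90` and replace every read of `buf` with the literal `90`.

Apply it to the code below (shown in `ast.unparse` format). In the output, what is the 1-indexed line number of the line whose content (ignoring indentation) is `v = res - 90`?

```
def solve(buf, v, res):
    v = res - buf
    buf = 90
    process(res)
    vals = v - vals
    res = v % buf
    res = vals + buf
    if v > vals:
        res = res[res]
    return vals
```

Transformed code:
def solve(buf, v, res):
    v = res - 90
    process(res)
    vals = v - vals
    res = v % 90
    res = vals + 90
    if v > vals:
        res = res[res]
    return vals

2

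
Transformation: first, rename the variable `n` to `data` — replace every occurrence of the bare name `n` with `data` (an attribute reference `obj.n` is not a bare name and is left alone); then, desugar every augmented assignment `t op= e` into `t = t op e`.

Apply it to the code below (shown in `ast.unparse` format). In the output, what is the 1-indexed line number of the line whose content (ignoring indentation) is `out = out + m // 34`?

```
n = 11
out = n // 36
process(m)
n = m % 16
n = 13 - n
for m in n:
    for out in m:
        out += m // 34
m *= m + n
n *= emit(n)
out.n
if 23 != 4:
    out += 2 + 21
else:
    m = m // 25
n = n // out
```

8

Transformed code:
data = 11
out = data // 36
process(m)
data = m % 16
data = 13 - data
for m in data:
    for out in m:
        out = out + m // 34
m = m * (m + data)
data = data * emit(data)
out.n
if 23 != 4:
    out = out + (2 + 21)
else:
    m = m // 25
data = data // out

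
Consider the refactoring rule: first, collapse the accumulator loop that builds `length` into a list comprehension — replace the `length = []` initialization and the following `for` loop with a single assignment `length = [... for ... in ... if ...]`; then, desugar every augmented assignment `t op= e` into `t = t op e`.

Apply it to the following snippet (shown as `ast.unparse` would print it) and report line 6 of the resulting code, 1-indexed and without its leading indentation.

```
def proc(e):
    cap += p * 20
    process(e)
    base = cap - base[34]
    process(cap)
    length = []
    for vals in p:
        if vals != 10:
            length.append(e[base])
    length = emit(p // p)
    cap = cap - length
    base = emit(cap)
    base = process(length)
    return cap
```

Transformed code:
def proc(e):
    cap = cap + p * 20
    process(e)
    base = cap - base[34]
    process(cap)
    length = [e[base] for vals in p if vals != 10]
    length = emit(p // p)
    cap = cap - length
    base = emit(cap)
    base = process(length)
    return cap

length = [e[base] for vals in p if vals != 10]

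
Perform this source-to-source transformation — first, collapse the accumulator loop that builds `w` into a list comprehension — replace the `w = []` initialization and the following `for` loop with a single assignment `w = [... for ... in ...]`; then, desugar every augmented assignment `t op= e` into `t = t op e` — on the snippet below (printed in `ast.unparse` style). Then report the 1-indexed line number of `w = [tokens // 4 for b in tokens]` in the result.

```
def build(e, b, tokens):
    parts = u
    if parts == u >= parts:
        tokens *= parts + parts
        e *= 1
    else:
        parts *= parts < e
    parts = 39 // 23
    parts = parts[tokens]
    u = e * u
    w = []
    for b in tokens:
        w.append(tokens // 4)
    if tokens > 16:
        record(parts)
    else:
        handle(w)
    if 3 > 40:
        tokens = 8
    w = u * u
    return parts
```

Transformed code:
def build(e, b, tokens):
    parts = u
    if parts == u >= parts:
        tokens = tokens * (parts + parts)
        e = e * 1
    else:
        parts = parts * (parts < e)
    parts = 39 // 23
    parts = parts[tokens]
    u = e * u
    w = [tokens // 4 for b in tokens]
    if tokens > 16:
        record(parts)
    else:
        handle(w)
    if 3 > 40:
        tokens = 8
    w = u * u
    return parts

11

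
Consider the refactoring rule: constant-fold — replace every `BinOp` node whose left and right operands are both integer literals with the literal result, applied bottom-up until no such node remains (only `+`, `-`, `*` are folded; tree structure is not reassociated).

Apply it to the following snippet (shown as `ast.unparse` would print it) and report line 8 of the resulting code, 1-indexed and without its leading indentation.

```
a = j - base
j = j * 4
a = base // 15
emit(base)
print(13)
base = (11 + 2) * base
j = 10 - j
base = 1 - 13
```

Transformed code:
a = j - base
j = j * 4
a = base // 15
emit(base)
print(13)
base = 13 * base
j = 10 - j
base = -12

base = -12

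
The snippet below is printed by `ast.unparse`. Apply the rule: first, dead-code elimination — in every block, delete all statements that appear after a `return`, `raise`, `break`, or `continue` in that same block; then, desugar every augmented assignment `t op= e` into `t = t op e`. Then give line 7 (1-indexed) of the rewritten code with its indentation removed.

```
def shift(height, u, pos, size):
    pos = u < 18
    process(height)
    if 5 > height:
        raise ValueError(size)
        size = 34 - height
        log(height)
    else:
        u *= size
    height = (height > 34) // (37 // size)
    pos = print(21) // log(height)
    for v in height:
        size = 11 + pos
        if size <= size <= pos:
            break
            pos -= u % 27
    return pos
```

u = u * size

Transformed code:
def shift(height, u, pos, size):
    pos = u < 18
    process(height)
    if 5 > height:
        raise ValueError(size)
    else:
        u = u * size
    height = (height > 34) // (37 // size)
    pos = print(21) // log(height)
    for v in height:
        size = 11 + pos
        if size <= size <= pos:
            break
    return pos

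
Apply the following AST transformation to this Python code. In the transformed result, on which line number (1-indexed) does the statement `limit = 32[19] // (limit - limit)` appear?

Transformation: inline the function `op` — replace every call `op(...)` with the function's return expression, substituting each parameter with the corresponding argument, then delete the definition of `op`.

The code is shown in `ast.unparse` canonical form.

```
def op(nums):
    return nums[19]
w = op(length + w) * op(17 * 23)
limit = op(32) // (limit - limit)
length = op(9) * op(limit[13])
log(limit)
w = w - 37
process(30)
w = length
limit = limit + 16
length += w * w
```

Transformed code:
w = (length + w)[19] * (17 * 23)[19]
limit = 32[19] // (limit - limit)
length = 9[19] * limit[13][19]
log(limit)
w = w - 37
process(30)
w = length
limit = limit + 16
length += w * w

2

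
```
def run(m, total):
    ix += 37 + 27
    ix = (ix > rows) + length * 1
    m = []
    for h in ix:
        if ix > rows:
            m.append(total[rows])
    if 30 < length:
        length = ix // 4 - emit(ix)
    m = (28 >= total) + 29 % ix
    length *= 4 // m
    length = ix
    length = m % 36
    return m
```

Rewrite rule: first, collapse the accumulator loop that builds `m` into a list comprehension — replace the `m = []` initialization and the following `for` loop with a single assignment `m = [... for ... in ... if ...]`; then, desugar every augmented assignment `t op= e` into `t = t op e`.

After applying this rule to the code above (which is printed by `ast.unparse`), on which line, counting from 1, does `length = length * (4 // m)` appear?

8

Transformed code:
def run(m, total):
    ix = ix + (37 + 27)
    ix = (ix > rows) + length * 1
    m = [total[rows] for h in ix if ix > rows]
    if 30 < length:
        length = ix // 4 - emit(ix)
    m = (28 >= total) + 29 % ix
    length = length * (4 // m)
    length = ix
    length = m % 36
    return m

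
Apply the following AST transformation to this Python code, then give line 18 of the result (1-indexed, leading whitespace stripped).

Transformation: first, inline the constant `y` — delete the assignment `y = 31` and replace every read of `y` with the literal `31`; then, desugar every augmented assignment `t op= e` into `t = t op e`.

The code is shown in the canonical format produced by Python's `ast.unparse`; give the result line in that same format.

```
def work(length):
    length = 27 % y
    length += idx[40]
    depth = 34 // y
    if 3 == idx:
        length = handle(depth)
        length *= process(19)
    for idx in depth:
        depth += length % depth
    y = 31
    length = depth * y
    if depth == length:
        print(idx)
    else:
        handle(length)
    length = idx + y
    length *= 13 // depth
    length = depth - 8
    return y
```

return 31

Transformed code:
def work(length):
    length = 27 % 31
    length = length + idx[40]
    depth = 34 // 31
    if 3 == idx:
        length = handle(depth)
        length = length * process(19)
    for idx in depth:
        depth = depth + length % depth
    length = depth * 31
    if depth == length:
        print(idx)
    else:
        handle(length)
    length = idx + 31
    length = length * (13 // depth)
    length = depth - 8
    return 31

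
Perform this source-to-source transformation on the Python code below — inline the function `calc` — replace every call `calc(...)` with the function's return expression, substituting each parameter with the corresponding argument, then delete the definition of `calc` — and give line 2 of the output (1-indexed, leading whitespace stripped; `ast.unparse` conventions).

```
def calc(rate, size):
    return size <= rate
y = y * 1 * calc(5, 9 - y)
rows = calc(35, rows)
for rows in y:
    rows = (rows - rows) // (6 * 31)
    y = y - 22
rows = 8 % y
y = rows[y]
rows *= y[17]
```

rows = rows <= 35

Transformed code:
y = y * 1 * (9 - y <= 5)
rows = rows <= 35
for rows in y:
    rows = (rows - rows) // (6 * 31)
    y = y - 22
rows = 8 % y
y = rows[y]
rows *= y[17]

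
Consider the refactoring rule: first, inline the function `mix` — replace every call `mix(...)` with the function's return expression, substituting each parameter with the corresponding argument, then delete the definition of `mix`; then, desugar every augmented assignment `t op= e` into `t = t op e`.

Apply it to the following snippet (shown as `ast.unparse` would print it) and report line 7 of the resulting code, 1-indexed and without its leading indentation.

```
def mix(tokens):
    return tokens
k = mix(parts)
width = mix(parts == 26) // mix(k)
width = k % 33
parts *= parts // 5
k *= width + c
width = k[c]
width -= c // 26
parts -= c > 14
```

width = width - c // 26

Transformed code:
k = parts
width = (parts == 26) // k
width = k % 33
parts = parts * (parts // 5)
k = k * (width + c)
width = k[c]
width = width - c // 26
parts = parts - (c > 14)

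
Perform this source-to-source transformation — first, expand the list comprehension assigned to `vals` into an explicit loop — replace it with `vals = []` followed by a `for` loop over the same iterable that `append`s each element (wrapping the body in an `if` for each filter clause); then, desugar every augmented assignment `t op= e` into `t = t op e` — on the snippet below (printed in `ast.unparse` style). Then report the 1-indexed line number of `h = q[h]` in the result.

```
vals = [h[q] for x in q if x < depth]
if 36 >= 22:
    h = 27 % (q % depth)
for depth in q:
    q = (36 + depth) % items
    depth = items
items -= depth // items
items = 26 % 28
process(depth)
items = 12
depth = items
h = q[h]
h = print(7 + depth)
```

15

Transformed code:
vals = []
for x in q:
    if x < depth:
        vals.append(h[q])
if 36 >= 22:
    h = 27 % (q % depth)
for depth in q:
    q = (36 + depth) % items
    depth = items
items = items - depth // items
items = 26 % 28
process(depth)
items = 12
depth = items
h = q[h]
h = print(7 + depth)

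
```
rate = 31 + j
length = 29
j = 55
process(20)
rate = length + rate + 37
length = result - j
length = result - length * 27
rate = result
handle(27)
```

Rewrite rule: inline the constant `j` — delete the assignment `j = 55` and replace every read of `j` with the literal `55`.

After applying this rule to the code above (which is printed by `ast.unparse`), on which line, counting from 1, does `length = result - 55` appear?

5

Transformed code:
rate = 31 + 55
length = 29
process(20)
rate = length + rate + 37
length = result - 55
length = result - length * 27
rate = result
handle(27)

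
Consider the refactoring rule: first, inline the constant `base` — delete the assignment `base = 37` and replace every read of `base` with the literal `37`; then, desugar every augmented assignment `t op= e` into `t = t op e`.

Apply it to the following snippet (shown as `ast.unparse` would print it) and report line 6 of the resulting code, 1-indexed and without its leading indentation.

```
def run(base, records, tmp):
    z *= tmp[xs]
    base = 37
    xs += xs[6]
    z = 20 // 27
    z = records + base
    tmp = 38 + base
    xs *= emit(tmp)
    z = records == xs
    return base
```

Transformed code:
def run(base, records, tmp):
    z = z * tmp[xs]
    xs = xs + xs[6]
    z = 20 // 27
    z = records + 37
    tmp = 38 + 37
    xs = xs * emit(tmp)
    z = records == xs
    return 37

tmp = 38 + 37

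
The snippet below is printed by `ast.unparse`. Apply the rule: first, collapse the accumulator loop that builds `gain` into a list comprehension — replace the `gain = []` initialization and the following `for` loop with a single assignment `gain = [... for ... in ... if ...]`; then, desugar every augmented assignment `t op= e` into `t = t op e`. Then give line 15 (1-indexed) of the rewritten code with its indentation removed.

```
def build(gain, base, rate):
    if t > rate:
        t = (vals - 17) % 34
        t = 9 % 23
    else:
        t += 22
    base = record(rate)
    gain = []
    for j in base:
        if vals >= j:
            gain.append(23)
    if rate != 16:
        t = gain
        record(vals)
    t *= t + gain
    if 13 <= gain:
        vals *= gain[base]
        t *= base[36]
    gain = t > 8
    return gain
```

Transformed code:
def build(gain, base, rate):
    if t > rate:
        t = (vals - 17) % 34
        t = 9 % 23
    else:
        t = t + 22
    base = record(rate)
    gain = [23 for j in base if vals >= j]
    if rate != 16:
        t = gain
        record(vals)
    t = t * (t + gain)
    if 13 <= gain:
        vals = vals * gain[base]
        t = t * base[36]
    gain = t > 8
    return gain

t = t * base[36]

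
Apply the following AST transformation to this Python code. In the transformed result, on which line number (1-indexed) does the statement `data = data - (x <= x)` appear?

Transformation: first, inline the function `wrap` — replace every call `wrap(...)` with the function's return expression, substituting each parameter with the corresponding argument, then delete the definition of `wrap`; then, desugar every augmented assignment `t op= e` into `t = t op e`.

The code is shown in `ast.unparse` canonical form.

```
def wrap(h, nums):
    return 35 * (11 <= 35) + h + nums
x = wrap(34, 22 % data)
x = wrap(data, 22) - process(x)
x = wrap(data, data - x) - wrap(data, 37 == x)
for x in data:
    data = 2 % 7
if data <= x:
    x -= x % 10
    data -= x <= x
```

Transformed code:
x = 35 * (11 <= 35) + 34 + 22 % data
x = 35 * (11 <= 35) + data + 22 - process(x)
x = 35 * (11 <= 35) + data + (data - x) - (35 * (11 <= 35) + data + (37 == x))
for x in data:
    data = 2 % 7
if data <= x:
    x = x - x % 10
    data = data - (x <= x)

8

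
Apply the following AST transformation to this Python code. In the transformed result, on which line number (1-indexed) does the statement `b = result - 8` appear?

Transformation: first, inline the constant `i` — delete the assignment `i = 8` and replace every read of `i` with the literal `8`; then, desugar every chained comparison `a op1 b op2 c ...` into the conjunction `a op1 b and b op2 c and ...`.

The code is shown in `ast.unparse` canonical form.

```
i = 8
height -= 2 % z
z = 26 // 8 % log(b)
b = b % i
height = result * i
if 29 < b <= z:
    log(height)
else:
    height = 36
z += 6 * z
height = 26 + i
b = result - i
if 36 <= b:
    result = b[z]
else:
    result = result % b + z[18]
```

11

Transformed code:
height -= 2 % z
z = 26 // 8 % log(b)
b = b % 8
height = result * 8
if 29 < b and b <= z:
    log(height)
else:
    height = 36
z += 6 * z
height = 26 + 8
b = result - 8
if 36 <= b:
    result = b[z]
else:
    result = result % b + z[18]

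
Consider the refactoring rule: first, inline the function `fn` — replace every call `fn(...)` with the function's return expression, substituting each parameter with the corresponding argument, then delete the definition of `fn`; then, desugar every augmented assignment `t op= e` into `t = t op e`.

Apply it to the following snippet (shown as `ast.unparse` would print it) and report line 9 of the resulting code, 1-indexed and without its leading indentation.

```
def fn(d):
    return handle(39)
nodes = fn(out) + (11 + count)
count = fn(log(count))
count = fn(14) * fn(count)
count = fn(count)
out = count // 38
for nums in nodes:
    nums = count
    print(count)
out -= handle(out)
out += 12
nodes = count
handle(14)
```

out = out - handle(out)

Transformed code:
nodes = handle(39) + (11 + count)
count = handle(39)
count = handle(39) * handle(39)
count = handle(39)
out = count // 38
for nums in nodes:
    nums = count
    print(count)
out = out - handle(out)
out = out + 12
nodes = count
handle(14)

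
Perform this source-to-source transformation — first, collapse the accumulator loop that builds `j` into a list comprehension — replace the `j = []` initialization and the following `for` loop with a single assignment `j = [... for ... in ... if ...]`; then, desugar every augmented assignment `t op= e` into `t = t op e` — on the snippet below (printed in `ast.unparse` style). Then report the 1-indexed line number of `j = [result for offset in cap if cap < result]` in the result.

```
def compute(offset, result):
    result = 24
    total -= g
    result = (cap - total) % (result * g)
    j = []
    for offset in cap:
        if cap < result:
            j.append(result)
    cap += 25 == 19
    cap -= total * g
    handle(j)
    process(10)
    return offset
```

5

Transformed code:
def compute(offset, result):
    result = 24
    total = total - g
    result = (cap - total) % (result * g)
    j = [result for offset in cap if cap < result]
    cap = cap + (25 == 19)
    cap = cap - total * g
    handle(j)
    process(10)
    return offset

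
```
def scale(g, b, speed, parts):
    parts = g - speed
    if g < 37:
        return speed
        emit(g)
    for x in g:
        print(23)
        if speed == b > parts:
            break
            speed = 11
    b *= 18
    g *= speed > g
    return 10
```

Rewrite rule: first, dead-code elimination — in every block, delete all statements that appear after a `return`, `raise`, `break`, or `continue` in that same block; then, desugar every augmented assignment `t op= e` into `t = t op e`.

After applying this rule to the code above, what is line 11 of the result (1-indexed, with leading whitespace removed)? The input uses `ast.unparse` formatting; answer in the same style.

Transformed code:
def scale(g, b, speed, parts):
    parts = g - speed
    if g < 37:
        return speed
    for x in g:
        print(23)
        if speed == b > parts:
            break
    b = b * 18
    g = g * (speed > g)
    return 10

return 10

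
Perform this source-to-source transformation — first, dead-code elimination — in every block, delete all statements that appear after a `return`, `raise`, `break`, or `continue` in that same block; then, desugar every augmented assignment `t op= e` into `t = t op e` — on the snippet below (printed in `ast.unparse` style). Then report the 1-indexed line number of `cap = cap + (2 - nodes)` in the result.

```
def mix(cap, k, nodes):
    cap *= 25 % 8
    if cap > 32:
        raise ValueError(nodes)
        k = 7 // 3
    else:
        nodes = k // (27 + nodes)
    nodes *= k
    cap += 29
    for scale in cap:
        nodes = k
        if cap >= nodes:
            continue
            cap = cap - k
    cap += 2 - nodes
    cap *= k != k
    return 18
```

13

Transformed code:
def mix(cap, k, nodes):
    cap = cap * (25 % 8)
    if cap > 32:
        raise ValueError(nodes)
    else:
        nodes = k // (27 + nodes)
    nodes = nodes * k
    cap = cap + 29
    for scale in cap:
        nodes = k
        if cap >= nodes:
            continue
    cap = cap + (2 - nodes)
    cap = cap * (k != k)
    return 18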